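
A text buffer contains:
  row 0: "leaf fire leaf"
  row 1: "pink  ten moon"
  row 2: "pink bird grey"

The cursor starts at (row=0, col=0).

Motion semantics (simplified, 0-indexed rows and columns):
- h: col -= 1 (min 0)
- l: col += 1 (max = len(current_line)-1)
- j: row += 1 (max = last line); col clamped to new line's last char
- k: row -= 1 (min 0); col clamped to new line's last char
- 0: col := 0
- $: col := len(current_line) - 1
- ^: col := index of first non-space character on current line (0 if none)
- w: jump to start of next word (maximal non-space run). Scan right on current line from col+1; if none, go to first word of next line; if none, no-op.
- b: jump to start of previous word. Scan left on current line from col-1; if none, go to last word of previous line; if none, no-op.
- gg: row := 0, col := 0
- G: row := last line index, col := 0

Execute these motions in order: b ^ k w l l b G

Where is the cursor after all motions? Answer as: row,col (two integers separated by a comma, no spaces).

Answer: 2,0

Derivation:
After 1 (b): row=0 col=0 char='l'
After 2 (^): row=0 col=0 char='l'
After 3 (k): row=0 col=0 char='l'
After 4 (w): row=0 col=5 char='f'
After 5 (l): row=0 col=6 char='i'
After 6 (l): row=0 col=7 char='r'
After 7 (b): row=0 col=5 char='f'
After 8 (G): row=2 col=0 char='p'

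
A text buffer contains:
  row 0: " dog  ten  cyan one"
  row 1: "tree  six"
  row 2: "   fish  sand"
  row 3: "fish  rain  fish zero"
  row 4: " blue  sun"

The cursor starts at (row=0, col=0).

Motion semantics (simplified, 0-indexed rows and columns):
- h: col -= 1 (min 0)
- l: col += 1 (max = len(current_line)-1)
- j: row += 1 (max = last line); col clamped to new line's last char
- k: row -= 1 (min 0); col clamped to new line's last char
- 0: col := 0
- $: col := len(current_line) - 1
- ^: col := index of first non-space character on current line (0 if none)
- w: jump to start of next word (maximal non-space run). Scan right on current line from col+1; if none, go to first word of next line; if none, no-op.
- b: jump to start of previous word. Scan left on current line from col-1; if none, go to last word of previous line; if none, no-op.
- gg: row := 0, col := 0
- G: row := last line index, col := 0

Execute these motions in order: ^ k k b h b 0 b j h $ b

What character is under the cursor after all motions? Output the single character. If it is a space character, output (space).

Answer: s

Derivation:
After 1 (^): row=0 col=1 char='d'
After 2 (k): row=0 col=1 char='d'
After 3 (k): row=0 col=1 char='d'
After 4 (b): row=0 col=1 char='d'
After 5 (h): row=0 col=0 char='_'
After 6 (b): row=0 col=0 char='_'
After 7 (0): row=0 col=0 char='_'
After 8 (b): row=0 col=0 char='_'
After 9 (j): row=1 col=0 char='t'
After 10 (h): row=1 col=0 char='t'
After 11 ($): row=1 col=8 char='x'
After 12 (b): row=1 col=6 char='s'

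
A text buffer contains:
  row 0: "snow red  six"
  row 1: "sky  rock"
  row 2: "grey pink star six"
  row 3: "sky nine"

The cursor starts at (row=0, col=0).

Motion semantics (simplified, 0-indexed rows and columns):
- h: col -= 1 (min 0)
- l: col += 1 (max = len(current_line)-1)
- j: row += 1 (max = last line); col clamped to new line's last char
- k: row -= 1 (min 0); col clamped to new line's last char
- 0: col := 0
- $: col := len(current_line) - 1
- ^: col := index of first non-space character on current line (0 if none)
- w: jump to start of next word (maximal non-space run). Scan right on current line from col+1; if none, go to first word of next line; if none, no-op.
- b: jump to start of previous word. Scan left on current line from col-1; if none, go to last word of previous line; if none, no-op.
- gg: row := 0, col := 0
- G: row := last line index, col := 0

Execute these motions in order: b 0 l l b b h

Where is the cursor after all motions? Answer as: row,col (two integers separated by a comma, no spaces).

Answer: 0,0

Derivation:
After 1 (b): row=0 col=0 char='s'
After 2 (0): row=0 col=0 char='s'
After 3 (l): row=0 col=1 char='n'
After 4 (l): row=0 col=2 char='o'
After 5 (b): row=0 col=0 char='s'
After 6 (b): row=0 col=0 char='s'
After 7 (h): row=0 col=0 char='s'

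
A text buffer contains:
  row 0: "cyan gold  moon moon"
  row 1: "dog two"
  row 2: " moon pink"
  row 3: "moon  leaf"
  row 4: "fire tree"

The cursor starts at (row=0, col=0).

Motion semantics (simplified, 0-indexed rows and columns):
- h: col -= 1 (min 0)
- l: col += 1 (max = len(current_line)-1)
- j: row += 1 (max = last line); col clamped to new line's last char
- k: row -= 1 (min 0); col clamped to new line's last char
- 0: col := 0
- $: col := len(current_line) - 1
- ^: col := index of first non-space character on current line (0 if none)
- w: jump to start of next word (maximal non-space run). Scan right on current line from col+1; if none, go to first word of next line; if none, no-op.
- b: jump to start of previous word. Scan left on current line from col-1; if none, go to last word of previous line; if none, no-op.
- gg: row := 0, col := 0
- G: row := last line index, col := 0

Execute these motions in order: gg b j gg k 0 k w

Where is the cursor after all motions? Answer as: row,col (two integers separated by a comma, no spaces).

After 1 (gg): row=0 col=0 char='c'
After 2 (b): row=0 col=0 char='c'
After 3 (j): row=1 col=0 char='d'
After 4 (gg): row=0 col=0 char='c'
After 5 (k): row=0 col=0 char='c'
After 6 (0): row=0 col=0 char='c'
After 7 (k): row=0 col=0 char='c'
After 8 (w): row=0 col=5 char='g'

Answer: 0,5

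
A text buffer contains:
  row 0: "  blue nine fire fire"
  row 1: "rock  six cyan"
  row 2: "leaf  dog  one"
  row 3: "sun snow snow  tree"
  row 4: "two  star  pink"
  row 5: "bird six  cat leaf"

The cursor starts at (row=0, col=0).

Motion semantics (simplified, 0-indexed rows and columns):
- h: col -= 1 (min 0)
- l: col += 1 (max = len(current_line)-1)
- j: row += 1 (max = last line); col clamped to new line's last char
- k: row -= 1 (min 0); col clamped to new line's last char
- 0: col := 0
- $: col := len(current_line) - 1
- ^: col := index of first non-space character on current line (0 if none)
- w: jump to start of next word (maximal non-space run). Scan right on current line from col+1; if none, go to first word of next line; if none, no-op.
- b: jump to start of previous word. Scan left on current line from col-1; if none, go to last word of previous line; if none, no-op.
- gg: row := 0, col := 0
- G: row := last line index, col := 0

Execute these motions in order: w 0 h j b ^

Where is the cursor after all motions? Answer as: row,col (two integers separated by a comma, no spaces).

Answer: 0,2

Derivation:
After 1 (w): row=0 col=2 char='b'
After 2 (0): row=0 col=0 char='_'
After 3 (h): row=0 col=0 char='_'
After 4 (j): row=1 col=0 char='r'
After 5 (b): row=0 col=17 char='f'
After 6 (^): row=0 col=2 char='b'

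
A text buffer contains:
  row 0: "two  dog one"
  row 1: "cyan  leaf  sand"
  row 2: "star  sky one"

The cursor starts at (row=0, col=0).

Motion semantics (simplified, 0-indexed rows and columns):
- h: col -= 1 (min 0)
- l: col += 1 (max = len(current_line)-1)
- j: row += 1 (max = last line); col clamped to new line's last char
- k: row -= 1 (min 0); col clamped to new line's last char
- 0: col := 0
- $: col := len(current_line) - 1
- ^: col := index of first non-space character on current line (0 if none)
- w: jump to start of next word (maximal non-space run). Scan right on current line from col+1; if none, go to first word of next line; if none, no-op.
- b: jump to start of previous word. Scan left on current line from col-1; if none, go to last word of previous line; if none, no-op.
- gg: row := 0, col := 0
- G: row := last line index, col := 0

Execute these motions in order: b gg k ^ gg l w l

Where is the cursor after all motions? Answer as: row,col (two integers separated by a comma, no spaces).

Answer: 0,6

Derivation:
After 1 (b): row=0 col=0 char='t'
After 2 (gg): row=0 col=0 char='t'
After 3 (k): row=0 col=0 char='t'
After 4 (^): row=0 col=0 char='t'
After 5 (gg): row=0 col=0 char='t'
After 6 (l): row=0 col=1 char='w'
After 7 (w): row=0 col=5 char='d'
After 8 (l): row=0 col=6 char='o'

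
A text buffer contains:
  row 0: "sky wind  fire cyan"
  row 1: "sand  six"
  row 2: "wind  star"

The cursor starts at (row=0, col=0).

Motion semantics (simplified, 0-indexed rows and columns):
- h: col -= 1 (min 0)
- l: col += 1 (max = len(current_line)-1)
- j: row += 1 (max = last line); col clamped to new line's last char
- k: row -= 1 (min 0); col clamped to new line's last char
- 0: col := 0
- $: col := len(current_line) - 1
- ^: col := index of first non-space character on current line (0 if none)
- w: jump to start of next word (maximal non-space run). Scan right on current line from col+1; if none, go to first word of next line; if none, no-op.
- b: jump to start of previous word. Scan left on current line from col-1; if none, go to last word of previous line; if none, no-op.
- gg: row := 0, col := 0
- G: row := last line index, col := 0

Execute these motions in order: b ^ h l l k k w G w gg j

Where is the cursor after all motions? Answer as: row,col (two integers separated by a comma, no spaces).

After 1 (b): row=0 col=0 char='s'
After 2 (^): row=0 col=0 char='s'
After 3 (h): row=0 col=0 char='s'
After 4 (l): row=0 col=1 char='k'
After 5 (l): row=0 col=2 char='y'
After 6 (k): row=0 col=2 char='y'
After 7 (k): row=0 col=2 char='y'
After 8 (w): row=0 col=4 char='w'
After 9 (G): row=2 col=0 char='w'
After 10 (w): row=2 col=6 char='s'
After 11 (gg): row=0 col=0 char='s'
After 12 (j): row=1 col=0 char='s'

Answer: 1,0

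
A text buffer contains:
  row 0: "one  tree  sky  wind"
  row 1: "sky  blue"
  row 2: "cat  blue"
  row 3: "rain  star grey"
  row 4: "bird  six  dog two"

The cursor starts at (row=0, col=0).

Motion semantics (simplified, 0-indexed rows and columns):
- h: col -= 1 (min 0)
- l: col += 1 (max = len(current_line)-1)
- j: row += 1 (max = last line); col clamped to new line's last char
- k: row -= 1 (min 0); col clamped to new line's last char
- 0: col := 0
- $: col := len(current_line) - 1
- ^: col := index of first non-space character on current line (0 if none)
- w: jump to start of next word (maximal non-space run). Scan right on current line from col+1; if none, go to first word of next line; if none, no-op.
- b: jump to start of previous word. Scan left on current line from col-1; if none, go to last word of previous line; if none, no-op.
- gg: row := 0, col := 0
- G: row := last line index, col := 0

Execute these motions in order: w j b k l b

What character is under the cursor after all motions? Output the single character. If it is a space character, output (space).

Answer: o

Derivation:
After 1 (w): row=0 col=5 char='t'
After 2 (j): row=1 col=5 char='b'
After 3 (b): row=1 col=0 char='s'
After 4 (k): row=0 col=0 char='o'
After 5 (l): row=0 col=1 char='n'
After 6 (b): row=0 col=0 char='o'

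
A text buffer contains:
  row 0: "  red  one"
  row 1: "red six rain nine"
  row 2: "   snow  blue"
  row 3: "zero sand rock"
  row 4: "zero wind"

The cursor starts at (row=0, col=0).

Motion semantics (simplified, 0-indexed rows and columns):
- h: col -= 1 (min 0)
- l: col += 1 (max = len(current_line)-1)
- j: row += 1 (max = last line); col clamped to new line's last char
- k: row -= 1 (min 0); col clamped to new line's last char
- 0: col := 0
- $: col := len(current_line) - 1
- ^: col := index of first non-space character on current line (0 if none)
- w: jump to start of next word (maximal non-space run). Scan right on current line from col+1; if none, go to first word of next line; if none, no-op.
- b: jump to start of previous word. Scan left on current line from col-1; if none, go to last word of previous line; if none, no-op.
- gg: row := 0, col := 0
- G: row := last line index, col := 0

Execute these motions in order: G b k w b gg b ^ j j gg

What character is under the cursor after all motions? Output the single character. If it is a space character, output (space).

After 1 (G): row=4 col=0 char='z'
After 2 (b): row=3 col=10 char='r'
After 3 (k): row=2 col=10 char='l'
After 4 (w): row=3 col=0 char='z'
After 5 (b): row=2 col=9 char='b'
After 6 (gg): row=0 col=0 char='_'
After 7 (b): row=0 col=0 char='_'
After 8 (^): row=0 col=2 char='r'
After 9 (j): row=1 col=2 char='d'
After 10 (j): row=2 col=2 char='_'
After 11 (gg): row=0 col=0 char='_'

Answer: (space)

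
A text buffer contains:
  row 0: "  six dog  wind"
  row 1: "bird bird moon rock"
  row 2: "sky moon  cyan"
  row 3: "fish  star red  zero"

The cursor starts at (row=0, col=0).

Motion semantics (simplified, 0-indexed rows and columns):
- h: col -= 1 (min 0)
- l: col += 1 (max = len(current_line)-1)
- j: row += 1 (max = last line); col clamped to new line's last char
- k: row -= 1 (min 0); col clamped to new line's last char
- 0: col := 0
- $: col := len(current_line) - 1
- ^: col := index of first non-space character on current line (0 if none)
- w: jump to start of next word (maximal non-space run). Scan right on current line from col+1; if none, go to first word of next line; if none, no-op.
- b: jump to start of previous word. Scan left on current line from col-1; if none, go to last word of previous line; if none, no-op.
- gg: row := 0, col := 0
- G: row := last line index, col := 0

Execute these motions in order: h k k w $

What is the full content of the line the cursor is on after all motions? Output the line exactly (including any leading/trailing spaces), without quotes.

Answer:   six dog  wind

Derivation:
After 1 (h): row=0 col=0 char='_'
After 2 (k): row=0 col=0 char='_'
After 3 (k): row=0 col=0 char='_'
After 4 (w): row=0 col=2 char='s'
After 5 ($): row=0 col=14 char='d'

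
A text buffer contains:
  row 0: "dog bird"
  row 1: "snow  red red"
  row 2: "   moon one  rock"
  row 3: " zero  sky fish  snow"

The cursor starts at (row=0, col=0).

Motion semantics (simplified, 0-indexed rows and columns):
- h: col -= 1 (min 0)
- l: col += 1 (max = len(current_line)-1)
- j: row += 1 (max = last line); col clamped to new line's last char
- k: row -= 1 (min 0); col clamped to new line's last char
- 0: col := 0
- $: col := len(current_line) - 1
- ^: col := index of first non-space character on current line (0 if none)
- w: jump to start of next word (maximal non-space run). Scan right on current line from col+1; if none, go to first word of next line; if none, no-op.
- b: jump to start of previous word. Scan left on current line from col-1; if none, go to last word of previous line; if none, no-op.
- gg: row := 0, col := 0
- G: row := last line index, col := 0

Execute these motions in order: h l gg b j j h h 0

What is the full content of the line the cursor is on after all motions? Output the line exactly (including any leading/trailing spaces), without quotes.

Answer:    moon one  rock

Derivation:
After 1 (h): row=0 col=0 char='d'
After 2 (l): row=0 col=1 char='o'
After 3 (gg): row=0 col=0 char='d'
After 4 (b): row=0 col=0 char='d'
After 5 (j): row=1 col=0 char='s'
After 6 (j): row=2 col=0 char='_'
After 7 (h): row=2 col=0 char='_'
After 8 (h): row=2 col=0 char='_'
After 9 (0): row=2 col=0 char='_'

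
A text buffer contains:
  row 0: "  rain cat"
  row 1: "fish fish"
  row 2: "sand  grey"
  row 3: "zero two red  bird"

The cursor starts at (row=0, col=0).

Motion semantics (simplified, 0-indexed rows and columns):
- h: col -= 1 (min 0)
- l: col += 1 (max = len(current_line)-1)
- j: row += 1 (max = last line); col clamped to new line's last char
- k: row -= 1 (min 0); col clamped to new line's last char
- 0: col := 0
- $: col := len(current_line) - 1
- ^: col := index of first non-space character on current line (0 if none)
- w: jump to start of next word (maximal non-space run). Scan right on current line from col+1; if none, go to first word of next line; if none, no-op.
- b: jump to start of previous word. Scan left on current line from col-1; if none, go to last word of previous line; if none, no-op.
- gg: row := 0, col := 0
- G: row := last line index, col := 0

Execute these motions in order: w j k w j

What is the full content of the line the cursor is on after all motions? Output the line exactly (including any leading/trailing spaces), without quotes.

After 1 (w): row=0 col=2 char='r'
After 2 (j): row=1 col=2 char='s'
After 3 (k): row=0 col=2 char='r'
After 4 (w): row=0 col=7 char='c'
After 5 (j): row=1 col=7 char='s'

Answer: fish fish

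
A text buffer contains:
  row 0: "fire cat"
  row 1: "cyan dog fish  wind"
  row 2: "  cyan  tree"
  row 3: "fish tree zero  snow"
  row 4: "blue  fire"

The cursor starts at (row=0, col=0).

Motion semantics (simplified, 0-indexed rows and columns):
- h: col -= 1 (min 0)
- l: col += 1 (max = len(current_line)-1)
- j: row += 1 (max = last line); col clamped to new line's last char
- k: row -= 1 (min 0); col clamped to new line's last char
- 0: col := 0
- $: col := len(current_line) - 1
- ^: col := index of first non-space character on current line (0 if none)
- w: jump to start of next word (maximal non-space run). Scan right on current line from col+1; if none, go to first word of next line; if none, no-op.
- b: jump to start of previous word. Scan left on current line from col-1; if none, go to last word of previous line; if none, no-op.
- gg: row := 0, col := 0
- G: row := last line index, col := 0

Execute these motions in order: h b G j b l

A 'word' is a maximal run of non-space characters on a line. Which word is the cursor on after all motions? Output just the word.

Answer: snow

Derivation:
After 1 (h): row=0 col=0 char='f'
After 2 (b): row=0 col=0 char='f'
After 3 (G): row=4 col=0 char='b'
After 4 (j): row=4 col=0 char='b'
After 5 (b): row=3 col=16 char='s'
After 6 (l): row=3 col=17 char='n'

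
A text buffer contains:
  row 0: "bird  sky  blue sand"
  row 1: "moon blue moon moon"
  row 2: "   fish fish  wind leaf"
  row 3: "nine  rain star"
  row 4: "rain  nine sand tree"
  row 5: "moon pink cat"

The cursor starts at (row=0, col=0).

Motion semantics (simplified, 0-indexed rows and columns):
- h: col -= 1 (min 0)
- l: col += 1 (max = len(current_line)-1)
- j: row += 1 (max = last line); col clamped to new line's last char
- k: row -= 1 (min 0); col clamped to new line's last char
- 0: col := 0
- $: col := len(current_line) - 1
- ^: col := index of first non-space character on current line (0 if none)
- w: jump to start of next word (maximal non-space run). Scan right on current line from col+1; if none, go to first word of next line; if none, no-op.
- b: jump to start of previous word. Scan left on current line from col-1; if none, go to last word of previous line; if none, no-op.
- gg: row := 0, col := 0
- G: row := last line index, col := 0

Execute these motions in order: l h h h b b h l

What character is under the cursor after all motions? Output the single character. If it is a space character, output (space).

Answer: i

Derivation:
After 1 (l): row=0 col=1 char='i'
After 2 (h): row=0 col=0 char='b'
After 3 (h): row=0 col=0 char='b'
After 4 (h): row=0 col=0 char='b'
After 5 (b): row=0 col=0 char='b'
After 6 (b): row=0 col=0 char='b'
After 7 (h): row=0 col=0 char='b'
After 8 (l): row=0 col=1 char='i'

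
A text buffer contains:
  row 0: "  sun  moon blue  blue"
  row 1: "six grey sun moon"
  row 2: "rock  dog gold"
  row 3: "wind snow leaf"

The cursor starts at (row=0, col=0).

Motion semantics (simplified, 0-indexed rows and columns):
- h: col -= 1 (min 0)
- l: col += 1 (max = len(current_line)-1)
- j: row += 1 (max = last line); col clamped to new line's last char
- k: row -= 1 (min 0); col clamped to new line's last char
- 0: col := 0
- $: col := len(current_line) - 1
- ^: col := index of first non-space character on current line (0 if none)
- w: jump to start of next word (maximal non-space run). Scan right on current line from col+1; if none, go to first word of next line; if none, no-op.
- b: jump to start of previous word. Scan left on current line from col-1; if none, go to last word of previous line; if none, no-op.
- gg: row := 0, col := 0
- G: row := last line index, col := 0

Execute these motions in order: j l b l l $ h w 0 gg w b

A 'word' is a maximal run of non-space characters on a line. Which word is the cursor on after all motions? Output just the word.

After 1 (j): row=1 col=0 char='s'
After 2 (l): row=1 col=1 char='i'
After 3 (b): row=1 col=0 char='s'
After 4 (l): row=1 col=1 char='i'
After 5 (l): row=1 col=2 char='x'
After 6 ($): row=1 col=16 char='n'
After 7 (h): row=1 col=15 char='o'
After 8 (w): row=2 col=0 char='r'
After 9 (0): row=2 col=0 char='r'
After 10 (gg): row=0 col=0 char='_'
After 11 (w): row=0 col=2 char='s'
After 12 (b): row=0 col=2 char='s'

Answer: sun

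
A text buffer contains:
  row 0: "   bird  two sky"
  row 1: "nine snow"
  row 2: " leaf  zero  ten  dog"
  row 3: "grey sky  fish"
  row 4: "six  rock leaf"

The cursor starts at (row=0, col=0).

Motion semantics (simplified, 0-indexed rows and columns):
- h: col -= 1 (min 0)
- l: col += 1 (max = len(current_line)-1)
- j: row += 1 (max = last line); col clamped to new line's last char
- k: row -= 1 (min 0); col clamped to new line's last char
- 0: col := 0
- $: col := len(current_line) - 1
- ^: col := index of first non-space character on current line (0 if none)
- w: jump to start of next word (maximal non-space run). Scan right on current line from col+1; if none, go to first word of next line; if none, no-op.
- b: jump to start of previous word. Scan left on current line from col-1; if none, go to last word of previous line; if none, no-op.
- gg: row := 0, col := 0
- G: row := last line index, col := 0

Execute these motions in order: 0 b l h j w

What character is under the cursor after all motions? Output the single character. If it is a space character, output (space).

Answer: s

Derivation:
After 1 (0): row=0 col=0 char='_'
After 2 (b): row=0 col=0 char='_'
After 3 (l): row=0 col=1 char='_'
After 4 (h): row=0 col=0 char='_'
After 5 (j): row=1 col=0 char='n'
After 6 (w): row=1 col=5 char='s'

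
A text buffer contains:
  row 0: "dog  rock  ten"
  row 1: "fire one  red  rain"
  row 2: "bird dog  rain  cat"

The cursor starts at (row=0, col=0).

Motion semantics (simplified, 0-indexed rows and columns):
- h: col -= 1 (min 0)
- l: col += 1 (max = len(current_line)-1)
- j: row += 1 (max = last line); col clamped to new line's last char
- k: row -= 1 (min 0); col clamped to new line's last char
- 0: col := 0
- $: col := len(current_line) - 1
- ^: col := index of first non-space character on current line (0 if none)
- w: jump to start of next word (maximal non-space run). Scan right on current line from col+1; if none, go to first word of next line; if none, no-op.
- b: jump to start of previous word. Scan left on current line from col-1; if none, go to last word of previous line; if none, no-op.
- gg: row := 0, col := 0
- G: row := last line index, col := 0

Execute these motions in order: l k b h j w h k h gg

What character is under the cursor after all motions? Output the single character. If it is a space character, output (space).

Answer: d

Derivation:
After 1 (l): row=0 col=1 char='o'
After 2 (k): row=0 col=1 char='o'
After 3 (b): row=0 col=0 char='d'
After 4 (h): row=0 col=0 char='d'
After 5 (j): row=1 col=0 char='f'
After 6 (w): row=1 col=5 char='o'
After 7 (h): row=1 col=4 char='_'
After 8 (k): row=0 col=4 char='_'
After 9 (h): row=0 col=3 char='_'
After 10 (gg): row=0 col=0 char='d'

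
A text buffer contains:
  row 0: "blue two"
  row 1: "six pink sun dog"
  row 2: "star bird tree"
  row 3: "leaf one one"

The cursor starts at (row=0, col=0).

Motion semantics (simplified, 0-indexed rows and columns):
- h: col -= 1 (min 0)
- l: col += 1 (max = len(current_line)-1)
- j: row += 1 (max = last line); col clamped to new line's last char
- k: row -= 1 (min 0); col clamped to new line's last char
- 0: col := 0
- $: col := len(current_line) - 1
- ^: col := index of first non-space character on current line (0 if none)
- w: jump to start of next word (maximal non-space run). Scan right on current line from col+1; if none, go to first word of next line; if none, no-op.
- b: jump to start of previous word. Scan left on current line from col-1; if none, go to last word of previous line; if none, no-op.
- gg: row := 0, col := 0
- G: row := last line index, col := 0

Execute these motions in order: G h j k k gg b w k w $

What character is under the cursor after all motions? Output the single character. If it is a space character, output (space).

Answer: g

Derivation:
After 1 (G): row=3 col=0 char='l'
After 2 (h): row=3 col=0 char='l'
After 3 (j): row=3 col=0 char='l'
After 4 (k): row=2 col=0 char='s'
After 5 (k): row=1 col=0 char='s'
After 6 (gg): row=0 col=0 char='b'
After 7 (b): row=0 col=0 char='b'
After 8 (w): row=0 col=5 char='t'
After 9 (k): row=0 col=5 char='t'
After 10 (w): row=1 col=0 char='s'
After 11 ($): row=1 col=15 char='g'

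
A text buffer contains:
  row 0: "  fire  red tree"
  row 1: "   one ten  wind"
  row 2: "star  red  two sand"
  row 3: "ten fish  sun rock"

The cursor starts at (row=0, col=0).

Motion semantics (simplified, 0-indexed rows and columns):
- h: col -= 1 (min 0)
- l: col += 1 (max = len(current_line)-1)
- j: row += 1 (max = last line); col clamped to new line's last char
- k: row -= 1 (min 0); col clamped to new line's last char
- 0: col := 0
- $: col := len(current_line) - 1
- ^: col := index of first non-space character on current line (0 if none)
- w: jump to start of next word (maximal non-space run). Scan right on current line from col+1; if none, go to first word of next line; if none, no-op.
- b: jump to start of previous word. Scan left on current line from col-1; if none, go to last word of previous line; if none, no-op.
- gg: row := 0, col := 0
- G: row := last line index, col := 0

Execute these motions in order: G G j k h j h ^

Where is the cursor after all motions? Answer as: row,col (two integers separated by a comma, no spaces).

After 1 (G): row=3 col=0 char='t'
After 2 (G): row=3 col=0 char='t'
After 3 (j): row=3 col=0 char='t'
After 4 (k): row=2 col=0 char='s'
After 5 (h): row=2 col=0 char='s'
After 6 (j): row=3 col=0 char='t'
After 7 (h): row=3 col=0 char='t'
After 8 (^): row=3 col=0 char='t'

Answer: 3,0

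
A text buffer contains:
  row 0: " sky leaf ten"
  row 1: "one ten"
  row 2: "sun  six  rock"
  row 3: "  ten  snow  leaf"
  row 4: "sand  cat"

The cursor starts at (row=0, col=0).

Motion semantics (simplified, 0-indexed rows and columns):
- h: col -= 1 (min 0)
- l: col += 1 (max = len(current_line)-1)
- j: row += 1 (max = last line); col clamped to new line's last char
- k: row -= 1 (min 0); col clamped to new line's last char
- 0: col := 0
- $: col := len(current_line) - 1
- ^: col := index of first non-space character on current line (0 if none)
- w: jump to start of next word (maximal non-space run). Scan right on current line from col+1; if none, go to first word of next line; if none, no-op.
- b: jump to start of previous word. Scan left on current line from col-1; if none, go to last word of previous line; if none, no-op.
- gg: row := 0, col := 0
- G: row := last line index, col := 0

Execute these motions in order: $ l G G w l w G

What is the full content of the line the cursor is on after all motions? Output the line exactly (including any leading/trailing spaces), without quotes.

Answer: sand  cat

Derivation:
After 1 ($): row=0 col=12 char='n'
After 2 (l): row=0 col=12 char='n'
After 3 (G): row=4 col=0 char='s'
After 4 (G): row=4 col=0 char='s'
After 5 (w): row=4 col=6 char='c'
After 6 (l): row=4 col=7 char='a'
After 7 (w): row=4 col=7 char='a'
After 8 (G): row=4 col=0 char='s'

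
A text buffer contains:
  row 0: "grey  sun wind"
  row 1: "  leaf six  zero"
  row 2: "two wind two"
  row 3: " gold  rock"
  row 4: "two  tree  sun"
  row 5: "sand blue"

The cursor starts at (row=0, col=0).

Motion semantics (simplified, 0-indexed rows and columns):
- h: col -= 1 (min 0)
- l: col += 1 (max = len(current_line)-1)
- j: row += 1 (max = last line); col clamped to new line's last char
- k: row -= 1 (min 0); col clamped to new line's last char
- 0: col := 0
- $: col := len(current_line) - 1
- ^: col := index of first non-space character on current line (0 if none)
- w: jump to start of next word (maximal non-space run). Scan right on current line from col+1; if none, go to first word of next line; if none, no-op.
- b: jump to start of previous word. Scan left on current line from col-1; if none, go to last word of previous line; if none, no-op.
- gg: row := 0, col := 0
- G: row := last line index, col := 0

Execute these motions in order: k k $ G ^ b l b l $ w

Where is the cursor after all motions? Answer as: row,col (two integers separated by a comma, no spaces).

Answer: 5,0

Derivation:
After 1 (k): row=0 col=0 char='g'
After 2 (k): row=0 col=0 char='g'
After 3 ($): row=0 col=13 char='d'
After 4 (G): row=5 col=0 char='s'
After 5 (^): row=5 col=0 char='s'
After 6 (b): row=4 col=11 char='s'
After 7 (l): row=4 col=12 char='u'
After 8 (b): row=4 col=11 char='s'
After 9 (l): row=4 col=12 char='u'
After 10 ($): row=4 col=13 char='n'
After 11 (w): row=5 col=0 char='s'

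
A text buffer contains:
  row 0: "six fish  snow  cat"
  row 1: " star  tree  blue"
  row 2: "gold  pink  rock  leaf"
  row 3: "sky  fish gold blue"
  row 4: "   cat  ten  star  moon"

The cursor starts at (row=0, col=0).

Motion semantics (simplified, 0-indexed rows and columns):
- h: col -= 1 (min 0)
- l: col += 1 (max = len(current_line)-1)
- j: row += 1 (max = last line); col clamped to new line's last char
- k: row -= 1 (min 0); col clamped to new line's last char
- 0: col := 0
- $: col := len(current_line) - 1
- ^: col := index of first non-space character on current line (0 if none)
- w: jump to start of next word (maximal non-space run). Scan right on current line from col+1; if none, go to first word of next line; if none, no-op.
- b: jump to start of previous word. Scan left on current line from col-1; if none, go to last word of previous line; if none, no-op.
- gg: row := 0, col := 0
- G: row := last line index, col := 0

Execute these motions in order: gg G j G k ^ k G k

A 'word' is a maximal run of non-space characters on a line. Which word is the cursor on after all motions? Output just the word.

Answer: sky

Derivation:
After 1 (gg): row=0 col=0 char='s'
After 2 (G): row=4 col=0 char='_'
After 3 (j): row=4 col=0 char='_'
After 4 (G): row=4 col=0 char='_'
After 5 (k): row=3 col=0 char='s'
After 6 (^): row=3 col=0 char='s'
After 7 (k): row=2 col=0 char='g'
After 8 (G): row=4 col=0 char='_'
After 9 (k): row=3 col=0 char='s'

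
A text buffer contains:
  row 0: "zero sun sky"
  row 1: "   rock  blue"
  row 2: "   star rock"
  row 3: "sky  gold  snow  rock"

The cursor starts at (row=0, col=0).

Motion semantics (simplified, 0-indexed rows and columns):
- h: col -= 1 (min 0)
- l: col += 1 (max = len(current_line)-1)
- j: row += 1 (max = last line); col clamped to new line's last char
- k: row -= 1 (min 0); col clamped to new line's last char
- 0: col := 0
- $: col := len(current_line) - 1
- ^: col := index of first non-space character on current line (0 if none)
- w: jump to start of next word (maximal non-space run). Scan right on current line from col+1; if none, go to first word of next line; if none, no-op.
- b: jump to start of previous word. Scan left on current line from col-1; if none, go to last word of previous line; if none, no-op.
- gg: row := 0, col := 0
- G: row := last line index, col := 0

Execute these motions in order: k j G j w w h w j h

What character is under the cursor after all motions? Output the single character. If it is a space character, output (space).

After 1 (k): row=0 col=0 char='z'
After 2 (j): row=1 col=0 char='_'
After 3 (G): row=3 col=0 char='s'
After 4 (j): row=3 col=0 char='s'
After 5 (w): row=3 col=5 char='g'
After 6 (w): row=3 col=11 char='s'
After 7 (h): row=3 col=10 char='_'
After 8 (w): row=3 col=11 char='s'
After 9 (j): row=3 col=11 char='s'
After 10 (h): row=3 col=10 char='_'

Answer: (space)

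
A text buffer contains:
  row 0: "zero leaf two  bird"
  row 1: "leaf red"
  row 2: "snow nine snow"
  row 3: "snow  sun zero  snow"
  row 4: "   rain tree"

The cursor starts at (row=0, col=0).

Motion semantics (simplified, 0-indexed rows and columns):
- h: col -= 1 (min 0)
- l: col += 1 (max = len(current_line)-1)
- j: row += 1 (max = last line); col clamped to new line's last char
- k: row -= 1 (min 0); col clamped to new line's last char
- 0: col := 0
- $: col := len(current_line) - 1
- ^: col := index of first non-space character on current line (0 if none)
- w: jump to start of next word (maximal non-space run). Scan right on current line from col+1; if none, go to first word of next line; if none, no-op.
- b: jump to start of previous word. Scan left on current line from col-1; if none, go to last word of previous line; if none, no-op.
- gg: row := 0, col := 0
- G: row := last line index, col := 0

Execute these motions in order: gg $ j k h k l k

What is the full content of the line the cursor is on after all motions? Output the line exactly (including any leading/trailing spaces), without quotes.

Answer: zero leaf two  bird

Derivation:
After 1 (gg): row=0 col=0 char='z'
After 2 ($): row=0 col=18 char='d'
After 3 (j): row=1 col=7 char='d'
After 4 (k): row=0 col=7 char='a'
After 5 (h): row=0 col=6 char='e'
After 6 (k): row=0 col=6 char='e'
After 7 (l): row=0 col=7 char='a'
After 8 (k): row=0 col=7 char='a'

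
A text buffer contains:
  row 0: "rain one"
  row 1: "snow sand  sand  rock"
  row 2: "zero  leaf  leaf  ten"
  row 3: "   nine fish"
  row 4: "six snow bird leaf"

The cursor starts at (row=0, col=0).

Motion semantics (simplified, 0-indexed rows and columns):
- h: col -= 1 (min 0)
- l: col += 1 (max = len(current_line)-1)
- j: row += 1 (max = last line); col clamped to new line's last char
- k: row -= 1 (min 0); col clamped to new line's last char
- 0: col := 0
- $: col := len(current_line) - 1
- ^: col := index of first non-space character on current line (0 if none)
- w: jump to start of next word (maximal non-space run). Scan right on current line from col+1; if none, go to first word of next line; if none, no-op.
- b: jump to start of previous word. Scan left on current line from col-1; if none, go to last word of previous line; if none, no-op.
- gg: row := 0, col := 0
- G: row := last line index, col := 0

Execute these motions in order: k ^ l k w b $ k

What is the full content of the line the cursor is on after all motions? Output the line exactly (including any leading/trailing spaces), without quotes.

Answer: rain one

Derivation:
After 1 (k): row=0 col=0 char='r'
After 2 (^): row=0 col=0 char='r'
After 3 (l): row=0 col=1 char='a'
After 4 (k): row=0 col=1 char='a'
After 5 (w): row=0 col=5 char='o'
After 6 (b): row=0 col=0 char='r'
After 7 ($): row=0 col=7 char='e'
After 8 (k): row=0 col=7 char='e'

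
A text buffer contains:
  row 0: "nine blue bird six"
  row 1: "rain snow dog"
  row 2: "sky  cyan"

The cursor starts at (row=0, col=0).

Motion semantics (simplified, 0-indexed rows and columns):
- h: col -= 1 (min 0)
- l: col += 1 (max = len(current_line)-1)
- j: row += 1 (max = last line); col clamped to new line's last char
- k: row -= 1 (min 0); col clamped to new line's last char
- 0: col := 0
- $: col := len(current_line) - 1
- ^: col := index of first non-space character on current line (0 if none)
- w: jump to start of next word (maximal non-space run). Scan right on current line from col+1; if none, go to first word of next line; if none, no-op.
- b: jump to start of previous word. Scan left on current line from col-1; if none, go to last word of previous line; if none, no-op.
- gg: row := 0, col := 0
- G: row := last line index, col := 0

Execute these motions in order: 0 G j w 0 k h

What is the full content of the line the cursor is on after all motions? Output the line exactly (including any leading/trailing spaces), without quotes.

After 1 (0): row=0 col=0 char='n'
After 2 (G): row=2 col=0 char='s'
After 3 (j): row=2 col=0 char='s'
After 4 (w): row=2 col=5 char='c'
After 5 (0): row=2 col=0 char='s'
After 6 (k): row=1 col=0 char='r'
After 7 (h): row=1 col=0 char='r'

Answer: rain snow dog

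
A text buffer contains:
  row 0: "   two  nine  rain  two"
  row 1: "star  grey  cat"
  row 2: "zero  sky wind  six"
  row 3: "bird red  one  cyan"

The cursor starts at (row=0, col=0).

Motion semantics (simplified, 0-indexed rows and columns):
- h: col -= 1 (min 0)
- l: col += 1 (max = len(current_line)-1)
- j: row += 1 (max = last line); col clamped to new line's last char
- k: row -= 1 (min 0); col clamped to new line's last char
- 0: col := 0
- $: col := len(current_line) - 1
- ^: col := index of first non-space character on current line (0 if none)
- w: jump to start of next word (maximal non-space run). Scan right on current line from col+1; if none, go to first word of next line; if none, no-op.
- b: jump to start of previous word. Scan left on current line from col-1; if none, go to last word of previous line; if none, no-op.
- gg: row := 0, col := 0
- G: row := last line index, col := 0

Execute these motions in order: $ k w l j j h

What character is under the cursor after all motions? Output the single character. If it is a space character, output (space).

Answer: b

Derivation:
After 1 ($): row=0 col=22 char='o'
After 2 (k): row=0 col=22 char='o'
After 3 (w): row=1 col=0 char='s'
After 4 (l): row=1 col=1 char='t'
After 5 (j): row=2 col=1 char='e'
After 6 (j): row=3 col=1 char='i'
After 7 (h): row=3 col=0 char='b'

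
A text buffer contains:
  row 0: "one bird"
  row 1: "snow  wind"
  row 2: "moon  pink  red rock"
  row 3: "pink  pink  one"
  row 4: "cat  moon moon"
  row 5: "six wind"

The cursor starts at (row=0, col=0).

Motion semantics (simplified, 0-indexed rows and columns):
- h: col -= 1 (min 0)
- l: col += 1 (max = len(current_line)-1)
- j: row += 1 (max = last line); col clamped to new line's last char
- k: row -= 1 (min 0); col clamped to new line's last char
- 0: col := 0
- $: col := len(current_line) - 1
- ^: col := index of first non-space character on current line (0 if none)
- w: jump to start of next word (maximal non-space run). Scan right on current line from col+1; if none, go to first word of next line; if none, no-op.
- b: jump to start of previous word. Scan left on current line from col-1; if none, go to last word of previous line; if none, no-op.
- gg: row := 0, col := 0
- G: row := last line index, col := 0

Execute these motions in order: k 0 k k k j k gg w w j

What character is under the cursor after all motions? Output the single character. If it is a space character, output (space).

Answer: m

Derivation:
After 1 (k): row=0 col=0 char='o'
After 2 (0): row=0 col=0 char='o'
After 3 (k): row=0 col=0 char='o'
After 4 (k): row=0 col=0 char='o'
After 5 (k): row=0 col=0 char='o'
After 6 (j): row=1 col=0 char='s'
After 7 (k): row=0 col=0 char='o'
After 8 (gg): row=0 col=0 char='o'
After 9 (w): row=0 col=4 char='b'
After 10 (w): row=1 col=0 char='s'
After 11 (j): row=2 col=0 char='m'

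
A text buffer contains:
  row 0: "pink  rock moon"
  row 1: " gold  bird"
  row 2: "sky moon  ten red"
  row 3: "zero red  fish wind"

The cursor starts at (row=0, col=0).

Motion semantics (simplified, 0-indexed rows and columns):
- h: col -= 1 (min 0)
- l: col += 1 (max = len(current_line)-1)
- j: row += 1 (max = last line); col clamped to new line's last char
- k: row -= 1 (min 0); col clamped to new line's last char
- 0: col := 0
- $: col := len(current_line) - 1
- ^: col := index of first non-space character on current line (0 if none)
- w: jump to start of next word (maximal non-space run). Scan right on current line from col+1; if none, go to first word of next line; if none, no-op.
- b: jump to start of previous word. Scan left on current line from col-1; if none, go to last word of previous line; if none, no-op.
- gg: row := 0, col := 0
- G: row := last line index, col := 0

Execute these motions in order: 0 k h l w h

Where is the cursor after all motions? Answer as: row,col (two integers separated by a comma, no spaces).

Answer: 0,5

Derivation:
After 1 (0): row=0 col=0 char='p'
After 2 (k): row=0 col=0 char='p'
After 3 (h): row=0 col=0 char='p'
After 4 (l): row=0 col=1 char='i'
After 5 (w): row=0 col=6 char='r'
After 6 (h): row=0 col=5 char='_'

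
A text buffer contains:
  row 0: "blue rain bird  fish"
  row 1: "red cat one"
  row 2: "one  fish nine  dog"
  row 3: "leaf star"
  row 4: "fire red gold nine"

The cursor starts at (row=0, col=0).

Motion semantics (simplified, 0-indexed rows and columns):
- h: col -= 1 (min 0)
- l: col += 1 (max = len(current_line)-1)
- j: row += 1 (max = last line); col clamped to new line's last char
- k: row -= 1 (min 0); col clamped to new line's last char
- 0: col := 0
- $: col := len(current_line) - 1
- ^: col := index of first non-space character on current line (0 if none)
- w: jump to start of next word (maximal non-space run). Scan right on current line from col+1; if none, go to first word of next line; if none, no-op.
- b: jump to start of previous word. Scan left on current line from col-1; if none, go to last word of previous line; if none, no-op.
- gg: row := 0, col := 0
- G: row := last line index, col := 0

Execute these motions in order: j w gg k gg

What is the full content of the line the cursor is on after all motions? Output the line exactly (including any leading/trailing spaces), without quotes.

After 1 (j): row=1 col=0 char='r'
After 2 (w): row=1 col=4 char='c'
After 3 (gg): row=0 col=0 char='b'
After 4 (k): row=0 col=0 char='b'
After 5 (gg): row=0 col=0 char='b'

Answer: blue rain bird  fish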